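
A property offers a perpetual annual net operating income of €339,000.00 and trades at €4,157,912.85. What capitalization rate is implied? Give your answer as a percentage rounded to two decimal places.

8.15%

P = C/r ⇒ r = C/P = €339,000.00/€4,157,912.85 = 0.081531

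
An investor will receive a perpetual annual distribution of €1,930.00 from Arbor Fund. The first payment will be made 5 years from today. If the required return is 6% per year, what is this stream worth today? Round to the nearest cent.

Value at end of year 4: C / r = €1,930.00 / 0.06 = €32,166.6667
Discount to today: PV = €32,166.6667 / (1 + 0.06)^4 = €32,166.6667 / 1.262477 = €25,479.01

€25479.01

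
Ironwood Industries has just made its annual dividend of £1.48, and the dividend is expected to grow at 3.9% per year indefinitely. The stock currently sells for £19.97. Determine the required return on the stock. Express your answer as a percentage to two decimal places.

D₁ = £1.48 × 1.039 = £1.5377
P = D₁/(r − g) ⇒ r = D₁/P + g = £1.5377/£19.97 + 0.039 = 0.077002 + 0.039 = 0.116002

11.60%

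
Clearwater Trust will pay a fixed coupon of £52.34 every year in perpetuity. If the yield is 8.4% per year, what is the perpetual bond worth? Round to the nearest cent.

£623.10

Level perpetuity: PV = C / r = £52.34 / 0.084 = £623.10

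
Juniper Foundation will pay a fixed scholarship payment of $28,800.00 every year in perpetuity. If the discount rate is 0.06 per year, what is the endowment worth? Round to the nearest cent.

Level perpetuity: PV = C / r = $28,800.00 / 0.06 = $480,000.00

$480000.00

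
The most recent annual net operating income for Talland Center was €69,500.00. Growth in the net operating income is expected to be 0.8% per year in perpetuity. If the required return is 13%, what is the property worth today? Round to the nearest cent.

D₁ = D₀ × (1 + g) = €69,500.00 × 1.008 = €70,056.0000
Growing perpetuity: P = D₁ / (r − g) = €70,056.0000 / (0.13 − 0.008) = €574,229.51

€574229.51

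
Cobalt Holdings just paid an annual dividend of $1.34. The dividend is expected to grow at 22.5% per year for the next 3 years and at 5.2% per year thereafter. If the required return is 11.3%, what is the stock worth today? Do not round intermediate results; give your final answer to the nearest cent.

$35.70

D_1 = 1.64150
D_2 = 2.01084
D_3 = 2.46328
Terminal value at year 3: TV = D_3×(1+g_2)/(r−g_2) = 2.59137/0.061 = 42.48141
P_0 = D_1/(1+r)^1 + D_2/(1+r)^2 + D_3/(1+r)^3 + TV/(1+r)^3
    = 1.47484 + 1.62325 + 1.78660 + 30.81155 = 35.69624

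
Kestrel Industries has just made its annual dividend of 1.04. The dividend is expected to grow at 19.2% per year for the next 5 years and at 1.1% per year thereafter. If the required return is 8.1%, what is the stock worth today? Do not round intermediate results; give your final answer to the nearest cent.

D_1 = 1.23968
D_2 = 1.47770
D_3 = 1.76142
D_4 = 2.09961
D_5 = 2.50273
Terminal value at year 5: TV = D_5×(1+g_2)/(r−g_2) = 2.53026/0.07 = 36.14662
P_0 = D_1/(1+r)^1 + D_2/(1+r)^2 + D_3/(1+r)^3 + D_4/(1+r)^4 + D_5/(1+r)^5 + TV/(1+r)^5
    = 1.14679 + 1.26455 + 1.39439 + 1.53757 + 1.69545 + 24.48721 = 31.52596

31.53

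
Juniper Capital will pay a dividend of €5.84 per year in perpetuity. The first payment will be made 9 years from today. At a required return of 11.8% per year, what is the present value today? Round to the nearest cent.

€20.28

Value at end of year 8: C / r = €5.84 / 0.118 = €49.4915
Discount to today: PV = €49.4915 / (1 + 0.118)^8 = €49.4915 / 2.440813 = €20.28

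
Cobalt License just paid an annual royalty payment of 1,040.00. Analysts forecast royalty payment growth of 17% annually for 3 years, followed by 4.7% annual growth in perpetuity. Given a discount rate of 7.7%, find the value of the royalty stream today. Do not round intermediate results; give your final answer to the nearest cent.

D_1 = 1216.80000
D_2 = 1423.65600
D_3 = 1665.67752
Terminal value at year 3: TV = D_3×(1+g_2)/(r−g_2) = 1743.96436/0.03 = 58132.14545
P_0 = D_1/(1+r)^1 + D_2/(1+r)^2 + D_3/(1+r)^3 + TV/(1+r)^3
    = 1129.80501 + 1227.36478 + 1333.34892 + 46533.87743 = 50224.39615

50224.40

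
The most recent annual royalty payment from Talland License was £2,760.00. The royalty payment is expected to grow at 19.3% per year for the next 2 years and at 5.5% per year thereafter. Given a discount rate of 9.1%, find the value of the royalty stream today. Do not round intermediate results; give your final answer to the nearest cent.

£103032.48

D_1 = 3292.68000
D_2 = 3928.16724
Terminal value at year 2: TV = D_2×(1+g_2)/(r−g_2) = 4144.21644/0.036 = 115117.12328
P_0 = D_1/(1+r)^1 + D_2/(1+r)^2 + TV/(1+r)^2
    = 3018.03850 + 3300.20158 + 96714.24082 = 103032.48090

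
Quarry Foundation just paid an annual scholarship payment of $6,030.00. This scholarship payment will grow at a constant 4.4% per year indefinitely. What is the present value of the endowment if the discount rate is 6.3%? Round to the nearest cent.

D₁ = D₀ × (1 + g) = $6,030.00 × 1.044 = $6,295.3200
Growing perpetuity: P = D₁ / (r − g) = $6,295.3200 / (0.063 − 0.044) = $331,332.63

$331332.63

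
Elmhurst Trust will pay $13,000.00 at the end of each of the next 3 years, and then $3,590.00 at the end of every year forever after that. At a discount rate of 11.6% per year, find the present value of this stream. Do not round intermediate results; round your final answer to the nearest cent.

PV of 3-year annuity: $13,000.00 × [1 − (1+0.116)^−3] / 0.116 = 31439.68596
Perpetuity value at year 3: $3,590.00 / 0.116 = 30948.27586
PV of perpetuity: 30948.27586 / (1+0.116)^3 = 22266.08566
Total PV = 31439.68596 + 22266.08566 = 53705.77162

$53705.77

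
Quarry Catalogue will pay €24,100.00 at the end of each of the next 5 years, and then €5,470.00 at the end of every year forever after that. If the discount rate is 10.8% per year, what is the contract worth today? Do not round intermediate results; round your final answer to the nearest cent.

PV of 5-year annuity: €24,100.00 × [1 − (1+0.108)^−5] / 0.108 = 89521.06607
Perpetuity value at year 5: €5,470.00 / 0.108 = 50648.14815
PV of perpetuity: 50648.14815 / (1+0.108)^5 = 30329.46635
Total PV = 89521.06607 + 30329.46635 = 119850.53242

€119850.53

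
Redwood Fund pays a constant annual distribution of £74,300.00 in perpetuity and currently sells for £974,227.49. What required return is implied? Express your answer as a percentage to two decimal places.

7.63%

P = C/r ⇒ r = C/P = £74,300.00/£974,227.49 = 0.076266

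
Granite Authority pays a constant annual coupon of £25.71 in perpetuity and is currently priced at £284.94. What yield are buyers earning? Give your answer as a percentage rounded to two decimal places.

9.02%

P = C/r ⇒ r = C/P = £25.71/£284.94 = 0.090230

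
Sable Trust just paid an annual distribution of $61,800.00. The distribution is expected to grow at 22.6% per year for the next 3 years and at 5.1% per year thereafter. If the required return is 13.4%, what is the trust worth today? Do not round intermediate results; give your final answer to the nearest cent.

$1206026.57

D_1 = 75766.80000
D_2 = 92890.09680
D_3 = 113883.25868
Terminal value at year 3: TV = D_3×(1+g_2)/(r−g_2) = 119691.30487/0.083 = 1442063.91409
P_0 = D_1/(1+r)^1 + D_2/(1+r)^2 + D_3/(1+r)^3 + TV/(1+r)^3
    = 66813.75661 + 72234.27302 + 78094.54914 + 988883.98973 = 1206026.56851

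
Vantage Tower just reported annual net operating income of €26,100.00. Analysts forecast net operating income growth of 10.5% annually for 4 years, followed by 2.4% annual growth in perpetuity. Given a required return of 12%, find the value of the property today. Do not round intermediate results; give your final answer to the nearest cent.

€364733.63

D_1 = 28840.50000
D_2 = 31868.75250
D_3 = 35214.97151
D_4 = 38912.54352
Terminal value at year 4: TV = D_4×(1+g_2)/(r−g_2) = 39846.44457/0.096 = 415067.13089
P_0 = D_1/(1+r)^1 + D_2/(1+r)^2 + D_3/(1+r)^3 + D_4/(1+r)^4 + TV/(1+r)^4
    = 25750.44643 + 25405.57438 + 25065.32115 + 24729.62488 + 263782.66543 = 364733.63228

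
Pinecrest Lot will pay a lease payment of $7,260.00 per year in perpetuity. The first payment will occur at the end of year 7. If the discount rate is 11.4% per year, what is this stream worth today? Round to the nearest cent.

Value at end of year 6: C / r = $7,260.00 / 0.114 = $63,684.2105
Discount to today: PV = $63,684.2105 / (1 + 0.114)^6 = $63,684.2105 / 1.911222 = $33,321.20

$33321.20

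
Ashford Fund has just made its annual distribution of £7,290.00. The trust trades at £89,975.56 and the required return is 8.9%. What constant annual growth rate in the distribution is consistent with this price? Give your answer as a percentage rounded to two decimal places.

P = D₀(1+g)/(r−g) ⇒ P(r−g) = D₀(1+g) ⇒ g(P+D₀) = P·r − D₀
g = (P·r − D₀)/(P + D₀) = (£89,975.56×0.089 − £7,290.00) / (£89,975.56 + £7,290.00) = 0.007380

0.74%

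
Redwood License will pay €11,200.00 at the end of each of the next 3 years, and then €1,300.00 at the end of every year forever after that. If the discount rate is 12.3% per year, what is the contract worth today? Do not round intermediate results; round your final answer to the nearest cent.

PV of 3-year annuity: €11,200.00 × [1 − (1+0.123)^−3] / 0.123 = 26762.43734
Perpetuity value at year 3: €1,300.00 / 0.123 = 10569.10569
PV of perpetuity: 10569.10569 / (1+0.123)^3 = 7462.75136
Total PV = 26762.43734 + 7462.75136 = 34225.18870

€34225.19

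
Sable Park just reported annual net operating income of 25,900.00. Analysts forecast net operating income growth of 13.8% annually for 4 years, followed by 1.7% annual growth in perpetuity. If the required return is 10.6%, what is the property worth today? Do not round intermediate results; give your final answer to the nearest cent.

D_1 = 29474.20000
D_2 = 33541.63960
D_3 = 38170.38586
D_4 = 43437.89911
Terminal value at year 4: TV = D_4×(1+g_2)/(r−g_2) = 44176.34340/0.089 = 496363.40898
P_0 = D_1/(1+r)^1 + D_2/(1+r)^2 + D_3/(1+r)^3 + D_4/(1+r)^4 + TV/(1+r)^4
    = 26649.36709 + 27420.41568 + 28213.77310 + 29030.08480 + 331725.80046 = 443039.44113

443039.44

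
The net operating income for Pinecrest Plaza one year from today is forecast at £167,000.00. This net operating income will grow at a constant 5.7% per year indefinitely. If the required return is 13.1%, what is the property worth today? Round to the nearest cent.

£2256756.76

Growing perpetuity: P = D₁ / (r − g) = £167,000.0000 / (0.131 − 0.057) = £2,256,756.76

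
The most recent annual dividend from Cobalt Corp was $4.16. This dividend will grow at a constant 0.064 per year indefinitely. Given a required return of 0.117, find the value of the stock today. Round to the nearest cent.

$83.51

D₁ = D₀ × (1 + g) = $4.16 × 1.064 = $4.4262
Growing perpetuity: P = D₁ / (r − g) = $4.4262 / (0.117 − 0.064) = $83.51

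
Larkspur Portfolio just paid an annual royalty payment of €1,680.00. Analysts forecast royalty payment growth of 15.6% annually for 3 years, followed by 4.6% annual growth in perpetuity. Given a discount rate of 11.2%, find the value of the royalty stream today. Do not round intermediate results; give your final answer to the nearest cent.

€35362.21

D_1 = 1942.08000
D_2 = 2245.04448
D_3 = 2595.27142
Terminal value at year 3: TV = D_3×(1+g_2)/(r−g_2) = 2714.65390/0.066 = 41131.11976
P_0 = D_1/(1+r)^1 + D_2/(1+r)^2 + D_3/(1+r)^3 + TV/(1+r)^3
    = 1746.47482 + 1815.57994 + 1887.41943 + 29912.73829 = 35362.21248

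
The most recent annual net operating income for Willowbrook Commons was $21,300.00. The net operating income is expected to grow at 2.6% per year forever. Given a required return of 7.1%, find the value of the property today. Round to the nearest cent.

D₁ = D₀ × (1 + g) = $21,300.00 × 1.026 = $21,853.8000
Growing perpetuity: P = D₁ / (r − g) = $21,853.8000 / (0.071 − 0.026) = $485,640.00

$485640.00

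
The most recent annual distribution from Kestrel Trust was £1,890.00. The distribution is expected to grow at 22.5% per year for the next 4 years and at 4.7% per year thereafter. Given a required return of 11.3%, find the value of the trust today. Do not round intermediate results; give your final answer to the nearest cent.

D_1 = 2315.25000
D_2 = 2836.18125
D_3 = 3474.32203
D_4 = 4256.04449
Terminal value at year 4: TV = D_4×(1+g_2)/(r−g_2) = 4456.07858/0.066 = 67516.34211
P_0 = D_1/(1+r)^1 + D_2/(1+r)^2 + D_3/(1+r)^3 + D_4/(1+r)^4 + TV/(1+r)^4
    = 2080.18868 + 2289.51584 + 2519.90737 + 2773.48296 + 43997.52511 = 53660.61996

£53660.62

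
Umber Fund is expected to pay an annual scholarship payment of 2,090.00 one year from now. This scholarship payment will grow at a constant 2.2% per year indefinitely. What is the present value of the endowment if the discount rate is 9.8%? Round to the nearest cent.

Growing perpetuity: P = D₁ / (r − g) = 2,090.0000 / (0.098 − 0.022) = 27,500.00

27500.00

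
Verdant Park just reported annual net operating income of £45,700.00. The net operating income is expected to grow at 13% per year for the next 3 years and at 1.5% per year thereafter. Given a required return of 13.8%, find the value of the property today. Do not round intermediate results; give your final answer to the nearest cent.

D_1 = 51641.00000
D_2 = 58354.33000
D_3 = 65940.39290
Terminal value at year 3: TV = D_3×(1+g_2)/(r−g_2) = 66929.49879/0.123 = 544142.26661
P_0 = D_1/(1+r)^1 + D_2/(1+r)^2 + D_3/(1+r)^3 + TV/(1+r)^3
    = 45378.73462 + 45059.72770 + 44742.96336 + 369220.38869 = 504401.81437

£504401.81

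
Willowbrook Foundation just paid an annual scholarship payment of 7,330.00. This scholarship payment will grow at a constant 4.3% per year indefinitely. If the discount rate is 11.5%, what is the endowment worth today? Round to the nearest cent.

106183.19

D₁ = D₀ × (1 + g) = 7,330.00 × 1.043 = 7,645.1900
Growing perpetuity: P = D₁ / (r − g) = 7,645.1900 / (0.115 − 0.043) = 106,183.19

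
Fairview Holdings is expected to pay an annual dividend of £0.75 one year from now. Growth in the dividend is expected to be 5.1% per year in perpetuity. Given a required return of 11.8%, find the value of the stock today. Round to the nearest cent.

Growing perpetuity: P = D₁ / (r − g) = £0.7500 / (0.118 − 0.051) = £11.19

£11.19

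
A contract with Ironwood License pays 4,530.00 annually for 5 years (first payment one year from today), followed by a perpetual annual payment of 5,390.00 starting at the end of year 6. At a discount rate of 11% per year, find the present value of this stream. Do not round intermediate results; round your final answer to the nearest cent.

45821.53

PV of 5-year annuity: 4,530.00 × [1 − (1+0.11)^−5] / 0.11 = 16742.41349
Perpetuity value at year 5: 5,390.00 / 0.11 = 49000.00000
PV of perpetuity: 49000.00000 / (1+0.11)^5 = 29079.11507
Total PV = 16742.41349 + 29079.11507 = 45821.52856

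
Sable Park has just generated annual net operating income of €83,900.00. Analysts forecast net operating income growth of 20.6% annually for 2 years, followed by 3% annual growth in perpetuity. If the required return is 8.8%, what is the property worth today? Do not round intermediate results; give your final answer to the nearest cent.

D_1 = 101183.40000
D_2 = 122027.18040
Terminal value at year 2: TV = D_2×(1+g_2)/(r−g_2) = 125687.99581/0.058 = 2167034.41055
P_0 = D_1/(1+r)^1 + D_2/(1+r)^2 + TV/(1+r)^2
    = 92999.44853 + 103085.78578 + 1830661.36813 = 2026746.60243

€2026746.60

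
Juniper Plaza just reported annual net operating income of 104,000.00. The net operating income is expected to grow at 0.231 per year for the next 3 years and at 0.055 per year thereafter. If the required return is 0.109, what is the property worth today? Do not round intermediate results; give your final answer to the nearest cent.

D_1 = 128024.00000
D_2 = 157597.54400
D_3 = 194002.57666
Terminal value at year 3: TV = D_3×(1+g_2)/(r−g_2) = 204672.71838/0.054 = 3790235.52557
P_0 = D_1/(1+r)^1 + D_2/(1+r)^2 + D_3/(1+r)^3 + TV/(1+r)^3
    = 115440.93778 + 128140.48188 + 142237.09035 + 2778891.30223 = 3164709.81224

3164709.81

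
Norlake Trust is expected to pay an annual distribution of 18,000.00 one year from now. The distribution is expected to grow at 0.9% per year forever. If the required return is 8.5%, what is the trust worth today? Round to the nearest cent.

236842.11

Growing perpetuity: P = D₁ / (r − g) = 18,000.0000 / (0.085 − 0.009) = 236,842.11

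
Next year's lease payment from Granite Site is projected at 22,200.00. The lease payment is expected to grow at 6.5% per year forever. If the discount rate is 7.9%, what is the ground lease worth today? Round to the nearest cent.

Growing perpetuity: P = D₁ / (r − g) = 22,200.0000 / (0.079 − 0.065) = 1,585,714.29

1585714.29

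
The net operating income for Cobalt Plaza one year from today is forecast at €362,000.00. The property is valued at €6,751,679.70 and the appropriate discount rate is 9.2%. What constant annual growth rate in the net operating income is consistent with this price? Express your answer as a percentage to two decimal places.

3.84%

P = D₁/(r−g) ⇒ g = r − D₁/P = 0.092 − €362,000.00/€6,751,679.70 = 0.038384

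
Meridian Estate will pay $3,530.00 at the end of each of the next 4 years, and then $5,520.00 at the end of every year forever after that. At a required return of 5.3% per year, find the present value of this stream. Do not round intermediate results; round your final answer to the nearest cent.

$97143.40

PV of 4-year annuity: $3,530.00 × [1 − (1+0.053)^−4] / 0.053 = 12430.46618
Perpetuity value at year 4: $5,520.00 / 0.053 = 104150.94340
PV of perpetuity: 104150.94340 / (1+0.053)^4 = 84712.93395
Total PV = 12430.46618 + 84712.93395 = 97143.40014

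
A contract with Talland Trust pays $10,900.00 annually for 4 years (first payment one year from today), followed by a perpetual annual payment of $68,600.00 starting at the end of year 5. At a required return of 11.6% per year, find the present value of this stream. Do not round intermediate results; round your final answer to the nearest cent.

$414637.52

PV of 4-year annuity: $10,900.00 × [1 − (1+0.116)^−4] / 0.116 = 33387.96367
Perpetuity value at year 4: $68,600.00 / 0.116 = 591379.31034
PV of perpetuity: 591379.31034 / (1+0.116)^4 = 381249.55731
Total PV = 33387.96367 + 381249.55731 = 414637.52099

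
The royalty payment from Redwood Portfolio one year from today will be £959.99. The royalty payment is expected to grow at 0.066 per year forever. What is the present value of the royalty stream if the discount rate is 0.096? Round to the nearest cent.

£31999.67

Growing perpetuity: P = D₁ / (r − g) = £959.9900 / (0.096 − 0.066) = £31,999.67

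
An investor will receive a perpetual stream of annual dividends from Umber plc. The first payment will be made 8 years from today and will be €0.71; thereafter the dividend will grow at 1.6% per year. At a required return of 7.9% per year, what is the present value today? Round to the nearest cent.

€6.62

Value at end of year 7: C₁ / (r − g) = €0.71 / (0.079 − 0.016) = €11.2698
Discount to today: PV = €11.2698 / (1 + 0.079)^7 = €11.2698 / 1.702747 = €6.62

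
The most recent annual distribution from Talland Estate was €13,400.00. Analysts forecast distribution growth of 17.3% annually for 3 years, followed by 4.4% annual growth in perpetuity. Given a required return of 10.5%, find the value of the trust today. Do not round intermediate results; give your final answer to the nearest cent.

€319689.71

D_1 = 15718.20000
D_2 = 18437.44860
D_3 = 21627.12721
Terminal value at year 3: TV = D_3×(1+g_2)/(r−g_2) = 22578.72080/0.061 = 370142.96402
P_0 = D_1/(1+r)^1 + D_2/(1+r)^2 + D_3/(1+r)^3 + TV/(1+r)^3
    = 14224.61538 + 15099.97633 + 16029.20564 + 274335.91299 = 319689.71035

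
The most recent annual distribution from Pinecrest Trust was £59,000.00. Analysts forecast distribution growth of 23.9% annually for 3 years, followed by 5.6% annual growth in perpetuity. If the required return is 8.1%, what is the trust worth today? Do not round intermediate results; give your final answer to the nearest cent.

£3986398.25

D_1 = 73101.00000
D_2 = 90572.13900
D_3 = 112218.88022
Terminal value at year 3: TV = D_3×(1+g_2)/(r−g_2) = 118503.13751/0.025 = 4740125.50054
P_0 = D_1/(1+r)^1 + D_2/(1+r)^2 + D_3/(1+r)^3 + TV/(1+r)^3
    = 67623.49676 + 77507.41211 + 88835.97003 + 3752431.37403 = 3986398.25293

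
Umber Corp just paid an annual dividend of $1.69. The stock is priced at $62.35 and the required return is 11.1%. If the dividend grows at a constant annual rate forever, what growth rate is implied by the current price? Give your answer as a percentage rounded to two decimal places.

8.17%

P = D₀(1+g)/(r−g) ⇒ P(r−g) = D₀(1+g) ⇒ g(P+D₀) = P·r − D₀
g = (P·r − D₀)/(P + D₀) = ($62.35×0.111 − $1.69) / ($62.35 + $1.69) = 0.081681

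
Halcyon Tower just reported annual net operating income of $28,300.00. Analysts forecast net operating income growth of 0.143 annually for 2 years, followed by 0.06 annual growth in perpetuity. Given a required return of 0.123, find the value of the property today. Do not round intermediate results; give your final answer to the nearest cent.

D_1 = 32346.90000
D_2 = 36972.50670
Terminal value at year 2: TV = D_2×(1+g_2)/(r−g_2) = 39190.85710/0.063 = 622077.09686
P_0 = D_1/(1+r)^1 + D_2/(1+r)^2 + TV/(1+r)^2
    = 28804.00712 + 29316.99033 + 493269.99606 = 551390.99351

$551390.99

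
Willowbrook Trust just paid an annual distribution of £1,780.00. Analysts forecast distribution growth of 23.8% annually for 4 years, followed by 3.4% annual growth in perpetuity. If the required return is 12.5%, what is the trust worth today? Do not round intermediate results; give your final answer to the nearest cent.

£38756.73

D_1 = 2203.64000
D_2 = 2728.10632
D_3 = 3377.39562
D_4 = 4181.21578
Terminal value at year 4: TV = D_4×(1+g_2)/(r−g_2) = 4323.37712/0.091 = 47509.63867
P_0 = D_1/(1+r)^1 + D_2/(1+r)^2 + D_3/(1+r)^3 + D_4/(1+r)^4 + TV/(1+r)^4
    = 1958.79111 + 2155.54080 + 2372.05289 + 2610.31243 + 29660.03353 = 38756.73076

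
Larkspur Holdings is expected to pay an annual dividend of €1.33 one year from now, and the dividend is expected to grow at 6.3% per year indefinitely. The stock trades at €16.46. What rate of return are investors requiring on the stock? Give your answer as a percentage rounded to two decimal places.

P = D₁/(r − g) ⇒ r = D₁/P + g = €1.3300/€16.46 + 0.063 = 0.080802 + 0.063 = 0.143802

14.38%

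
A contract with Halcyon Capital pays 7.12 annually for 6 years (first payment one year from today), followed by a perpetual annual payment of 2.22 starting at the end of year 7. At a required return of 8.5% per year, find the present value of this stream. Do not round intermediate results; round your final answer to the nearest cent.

48.43

PV of 6-year annuity: 7.12 × [1 − (1+0.085)^−6] / 0.085 = 32.42154
Perpetuity value at year 6: 2.22 / 0.085 = 26.11765
PV of perpetuity: 26.11765 / (1+0.085)^6 = 16.00868
Total PV = 32.42154 + 16.00868 = 48.43022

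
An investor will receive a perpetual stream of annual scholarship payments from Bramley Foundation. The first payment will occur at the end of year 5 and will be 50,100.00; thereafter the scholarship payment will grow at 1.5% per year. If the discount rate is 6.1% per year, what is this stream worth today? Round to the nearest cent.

859445.53

Value at end of year 4: C₁ / (r − g) = 50,100.00 / (0.061 − 0.015) = 1,089,130.4348
Discount to today: PV = 1,089,130.4348 / (1 + 0.061)^4 = 1,089,130.4348 / 1.267248 = 859,445.53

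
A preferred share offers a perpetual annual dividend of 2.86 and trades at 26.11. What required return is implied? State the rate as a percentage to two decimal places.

P = C/r ⇒ r = C/P = 2.86/26.11 = 0.109537

10.95%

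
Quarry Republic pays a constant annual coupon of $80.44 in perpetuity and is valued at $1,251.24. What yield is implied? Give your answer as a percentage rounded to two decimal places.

P = C/r ⇒ r = C/P = $80.44/$1,251.24 = 0.064288

6.43%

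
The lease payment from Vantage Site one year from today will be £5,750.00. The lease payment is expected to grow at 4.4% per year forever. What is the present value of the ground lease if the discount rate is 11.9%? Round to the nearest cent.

Growing perpetuity: P = D₁ / (r − g) = £5,750.0000 / (0.119 − 0.044) = £76,666.67

£76666.67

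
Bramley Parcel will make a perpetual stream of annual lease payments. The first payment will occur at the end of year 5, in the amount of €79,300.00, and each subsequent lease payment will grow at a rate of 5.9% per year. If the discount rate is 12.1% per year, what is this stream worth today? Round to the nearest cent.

€809951.56

Value at end of year 4: C₁ / (r − g) = €79,300.00 / (0.121 − 0.059) = €1,279,032.2581
Discount to today: PV = €1,279,032.2581 / (1 + 0.121)^4 = €1,279,032.2581 / 1.579147 = €809,951.56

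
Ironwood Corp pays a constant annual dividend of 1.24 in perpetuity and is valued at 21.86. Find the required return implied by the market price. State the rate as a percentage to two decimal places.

5.67%

P = C/r ⇒ r = C/P = 1.24/21.86 = 0.056725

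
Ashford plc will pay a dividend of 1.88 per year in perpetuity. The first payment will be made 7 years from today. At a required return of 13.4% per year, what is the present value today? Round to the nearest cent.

Value at end of year 6: C / r = 1.88 / 0.134 = 14.0299
Discount to today: PV = 14.0299 / (1 + 0.134)^6 = 14.0299 / 2.126563 = 6.60

6.60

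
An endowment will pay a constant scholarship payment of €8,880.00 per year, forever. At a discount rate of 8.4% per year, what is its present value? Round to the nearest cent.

Level perpetuity: PV = C / r = €8,880.00 / 0.084 = €105,714.29

€105714.29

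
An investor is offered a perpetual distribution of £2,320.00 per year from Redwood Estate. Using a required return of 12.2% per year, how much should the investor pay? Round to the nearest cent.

£19016.39

Level perpetuity: PV = C / r = £2,320.00 / 0.122 = £19,016.39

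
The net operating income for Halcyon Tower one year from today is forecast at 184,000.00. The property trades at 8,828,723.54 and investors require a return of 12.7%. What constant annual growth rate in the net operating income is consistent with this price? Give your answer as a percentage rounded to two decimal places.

P = D₁/(r−g) ⇒ g = r − D₁/P = 0.127 − 184,000.00/8,828,723.54 = 0.106159

10.62%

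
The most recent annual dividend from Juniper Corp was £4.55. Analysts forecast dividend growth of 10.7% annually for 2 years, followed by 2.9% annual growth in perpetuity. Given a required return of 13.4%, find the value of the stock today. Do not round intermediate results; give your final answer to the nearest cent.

D_1 = 5.03685
D_2 = 5.57579
Terminal value at year 2: TV = D_2×(1+g_2)/(r−g_2) = 5.73749/0.105 = 54.64277
P_0 = D_1/(1+r)^1 + D_2/(1+r)^2 + TV/(1+r)^2
    = 4.44167 + 4.33591 + 42.49194 = 51.26952

£51.27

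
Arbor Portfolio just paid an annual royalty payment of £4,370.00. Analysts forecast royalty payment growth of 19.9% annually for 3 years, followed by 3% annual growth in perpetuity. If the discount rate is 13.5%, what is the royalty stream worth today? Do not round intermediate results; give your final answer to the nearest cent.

£65180.67

D_1 = 5239.63000
D_2 = 6282.31637
D_3 = 7532.49733
Terminal value at year 3: TV = D_3×(1+g_2)/(r−g_2) = 7758.47225/0.105 = 73890.21188
P_0 = D_1/(1+r)^1 + D_2/(1+r)^2 + D_3/(1+r)^3 + TV/(1+r)^3
    = 4616.41410 + 4876.72291 + 5151.70993 + 50535.82120 = 65180.66813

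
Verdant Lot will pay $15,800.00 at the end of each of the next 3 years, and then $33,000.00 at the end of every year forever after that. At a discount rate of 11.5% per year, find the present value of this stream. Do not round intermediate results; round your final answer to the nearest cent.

$245287.47

PV of 3-year annuity: $15,800.00 × [1 − (1+0.115)^−3] / 0.115 = 38277.38630
Perpetuity value at year 3: $33,000.00 / 0.115 = 286956.52174
PV of perpetuity: 286956.52174 / (1+0.115)^3 = 207010.08199
Total PV = 38277.38630 + 207010.08199 = 245287.46829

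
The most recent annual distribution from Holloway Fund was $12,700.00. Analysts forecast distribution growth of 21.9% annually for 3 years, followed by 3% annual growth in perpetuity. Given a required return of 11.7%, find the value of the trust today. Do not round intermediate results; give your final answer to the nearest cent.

$240913.48

D_1 = 15481.30000
D_2 = 18871.70470
D_3 = 23004.60803
Terminal value at year 3: TV = D_3×(1+g_2)/(r−g_2) = 23694.74627/0.087 = 272353.40540
P_0 = D_1/(1+r)^1 + D_2/(1+r)^2 + D_3/(1+r)^3 + TV/(1+r)^3
    = 13859.71352 + 15125.32747 + 16506.51225 + 195421.92661 = 240913.47984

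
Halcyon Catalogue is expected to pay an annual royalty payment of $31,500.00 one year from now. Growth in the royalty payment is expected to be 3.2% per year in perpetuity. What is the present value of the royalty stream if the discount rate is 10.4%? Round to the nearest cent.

Growing perpetuity: P = D₁ / (r − g) = $31,500.0000 / (0.104 − 0.032) = $437,500.00

$437500.00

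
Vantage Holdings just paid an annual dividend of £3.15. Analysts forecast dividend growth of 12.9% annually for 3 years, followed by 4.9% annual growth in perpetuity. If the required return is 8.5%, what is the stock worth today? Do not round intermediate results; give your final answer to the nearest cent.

£113.65

D_1 = 3.55635
D_2 = 4.01512
D_3 = 4.53307
Terminal value at year 3: TV = D_3×(1+g_2)/(r−g_2) = 4.75519/0.036 = 132.08861
P_0 = D_1/(1+r)^1 + D_2/(1+r)^2 + D_3/(1+r)^3 + TV/(1+r)^3
    = 3.27774 + 3.41066 + 3.54898 + 103.41324 = 113.65062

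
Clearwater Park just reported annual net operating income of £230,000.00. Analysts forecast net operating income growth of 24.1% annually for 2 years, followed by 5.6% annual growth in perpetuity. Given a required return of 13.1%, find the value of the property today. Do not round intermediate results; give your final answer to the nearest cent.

£4428244.97

D_1 = 285430.00000
D_2 = 354218.63000
Terminal value at year 2: TV = D_2×(1+g_2)/(r−g_2) = 374054.87328/0.075 = 4987398.31040
P_0 = D_1/(1+r)^1 + D_2/(1+r)^2 + TV/(1+r)^2
    = 252369.58444 + 276914.81369 + 3898960.57682 = 4428244.97495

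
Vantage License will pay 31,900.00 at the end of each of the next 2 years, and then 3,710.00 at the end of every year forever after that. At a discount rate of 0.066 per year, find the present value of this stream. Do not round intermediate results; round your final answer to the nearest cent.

PV of 2-year annuity: 31,900.00 × [1 − (1+0.066)^−2] / 0.066 = 57997.14174
Perpetuity value at year 2: 3,710.00 / 0.066 = 56212.12121
PV of perpetuity: 56212.12121 / (1+0.066)^2 = 49466.99908
Total PV = 57997.14174 + 49466.99908 = 107464.14083

107464.14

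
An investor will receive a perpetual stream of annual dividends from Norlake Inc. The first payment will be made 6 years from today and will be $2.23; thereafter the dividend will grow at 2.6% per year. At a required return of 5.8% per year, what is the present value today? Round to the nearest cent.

$52.57

Value at end of year 5: C₁ / (r − g) = $2.23 / (0.058 − 0.026) = $69.6875
Discount to today: PV = $69.6875 / (1 + 0.058)^5 = $69.6875 / 1.325648 = $52.57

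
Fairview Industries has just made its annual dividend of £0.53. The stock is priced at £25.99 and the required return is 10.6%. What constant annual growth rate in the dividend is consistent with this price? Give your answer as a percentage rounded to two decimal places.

P = D₀(1+g)/(r−g) ⇒ P(r−g) = D₀(1+g) ⇒ g(P+D₀) = P·r − D₀
g = (P·r − D₀)/(P + D₀) = (£25.99×0.106 − £0.53) / (£25.99 + £0.53) = 0.083897

8.39%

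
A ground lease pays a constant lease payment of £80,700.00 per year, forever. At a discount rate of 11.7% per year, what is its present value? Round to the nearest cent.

£689743.59

Level perpetuity: PV = C / r = £80,700.00 / 0.117 = £689,743.59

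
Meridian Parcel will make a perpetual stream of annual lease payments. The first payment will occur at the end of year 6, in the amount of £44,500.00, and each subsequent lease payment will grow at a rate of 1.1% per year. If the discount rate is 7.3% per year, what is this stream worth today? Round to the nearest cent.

Value at end of year 5: C₁ / (r − g) = £44,500.00 / (0.073 − 0.011) = £717,741.9355
Discount to today: PV = £717,741.9355 / (1 + 0.073)^5 = £717,741.9355 / 1.422324 = £504,626.10

£504626.10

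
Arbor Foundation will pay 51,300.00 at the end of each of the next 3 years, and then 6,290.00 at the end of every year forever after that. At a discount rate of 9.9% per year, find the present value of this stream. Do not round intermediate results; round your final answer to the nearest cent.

PV of 3-year annuity: 51,300.00 × [1 − (1+0.099)^−3] / 0.099 = 127800.43973
Perpetuity value at year 3: 6,290.00 / 0.099 = 63535.35354
PV of perpetuity: 63535.35354 / (1+0.099)^3 = 47865.47506
Total PV = 127800.43973 + 47865.47506 = 175665.91479

175665.91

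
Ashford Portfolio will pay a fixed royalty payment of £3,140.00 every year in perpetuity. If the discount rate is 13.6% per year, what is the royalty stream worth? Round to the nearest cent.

£23088.24

Level perpetuity: PV = C / r = £3,140.00 / 0.136 = £23,088.24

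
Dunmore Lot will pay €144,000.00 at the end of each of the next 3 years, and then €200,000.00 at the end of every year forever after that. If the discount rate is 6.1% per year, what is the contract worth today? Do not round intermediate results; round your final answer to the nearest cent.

PV of 3-year annuity: €144,000.00 × [1 − (1+0.061)^−3] / 0.061 = 384202.67358
Perpetuity value at year 3: €200,000.00 / 0.061 = 3278688.52459
PV of perpetuity: 3278688.52459 / (1+0.061)^3 = 2745073.70017
Total PV = 384202.67358 + 2745073.70017 = 3129276.37375

€3129276.37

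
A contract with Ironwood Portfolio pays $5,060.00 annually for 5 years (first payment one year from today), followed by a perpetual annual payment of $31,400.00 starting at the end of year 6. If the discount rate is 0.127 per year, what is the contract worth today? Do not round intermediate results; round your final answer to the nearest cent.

$153918.04

PV of 5-year annuity: $5,060.00 × [1 − (1+0.127)^−5] / 0.127 = 17928.23922
Perpetuity value at year 5: $31,400.00 / 0.127 = 247244.09449
PV of perpetuity: 247244.09449 / (1+0.127)^5 = 135989.80370
Total PV = 17928.23922 + 135989.80370 = 153918.04292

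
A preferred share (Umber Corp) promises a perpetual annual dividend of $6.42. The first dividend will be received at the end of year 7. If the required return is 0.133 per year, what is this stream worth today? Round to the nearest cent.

Value at end of year 6: C / r = $6.42 / 0.133 = $48.2707
Discount to today: PV = $48.2707 / (1 + 0.133)^6 = $48.2707 / 2.115336 = $22.82

$22.82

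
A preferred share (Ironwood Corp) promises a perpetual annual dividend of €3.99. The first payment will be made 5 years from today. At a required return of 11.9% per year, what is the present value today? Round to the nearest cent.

€21.38

Value at end of year 4: C / r = €3.99 / 0.119 = €33.5294
Discount to today: PV = €33.5294 / (1 + 0.119)^4 = €33.5294 / 1.567907 = €21.38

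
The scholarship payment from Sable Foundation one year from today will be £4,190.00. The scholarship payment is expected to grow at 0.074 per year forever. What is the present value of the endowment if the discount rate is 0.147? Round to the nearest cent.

Growing perpetuity: P = D₁ / (r − g) = £4,190.0000 / (0.147 − 0.074) = £57,397.26

£57397.26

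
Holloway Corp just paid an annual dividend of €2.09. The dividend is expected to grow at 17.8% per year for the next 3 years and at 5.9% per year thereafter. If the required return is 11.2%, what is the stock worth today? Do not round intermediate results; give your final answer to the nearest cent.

€56.69

D_1 = 2.46202
D_2 = 2.90026
D_3 = 3.41651
Terminal value at year 3: TV = D_3×(1+g_2)/(r−g_2) = 3.61808/0.053 = 68.26565
P_0 = D_1/(1+r)^1 + D_2/(1+r)^2 + D_3/(1+r)^3 + TV/(1+r)^3
    = 2.21405 + 2.34546 + 2.48466 + 49.64641 = 56.69058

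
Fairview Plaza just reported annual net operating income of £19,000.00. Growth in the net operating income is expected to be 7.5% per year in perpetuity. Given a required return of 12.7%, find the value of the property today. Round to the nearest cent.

£392788.46

D₁ = D₀ × (1 + g) = £19,000.00 × 1.075 = £20,425.0000
Growing perpetuity: P = D₁ / (r − g) = £20,425.0000 / (0.127 − 0.075) = £392,788.46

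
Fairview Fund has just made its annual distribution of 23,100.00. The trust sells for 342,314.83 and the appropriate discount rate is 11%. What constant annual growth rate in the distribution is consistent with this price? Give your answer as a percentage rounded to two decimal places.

3.98%

P = D₀(1+g)/(r−g) ⇒ P(r−g) = D₀(1+g) ⇒ g(P+D₀) = P·r − D₀
g = (P·r − D₀)/(P + D₀) = (342,314.83×0.11 − 23,100.00) / (342,314.83 + 23,100.00) = 0.039830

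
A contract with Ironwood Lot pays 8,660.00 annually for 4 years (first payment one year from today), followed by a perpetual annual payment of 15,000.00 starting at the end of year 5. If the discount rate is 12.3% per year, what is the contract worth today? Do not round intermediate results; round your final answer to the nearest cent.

PV of 4-year annuity: 8,660.00 × [1 − (1+0.123)^−4] / 0.123 = 26138.11120
Perpetuity value at year 4: 15,000.00 / 0.123 = 121951.21951
PV of perpetuity: 121951.21951 / (1+0.123)^4 = 76677.35485
Total PV = 26138.11120 + 76677.35485 = 102815.46605

102815.47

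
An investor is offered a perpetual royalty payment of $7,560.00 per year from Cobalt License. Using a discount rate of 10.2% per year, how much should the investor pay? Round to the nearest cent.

$74117.65

Level perpetuity: PV = C / r = $7,560.00 / 0.102 = $74,117.65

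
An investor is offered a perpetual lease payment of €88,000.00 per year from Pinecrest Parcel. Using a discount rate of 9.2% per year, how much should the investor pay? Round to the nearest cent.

Level perpetuity: PV = C / r = €88,000.00 / 0.092 = €956,521.74

€956521.74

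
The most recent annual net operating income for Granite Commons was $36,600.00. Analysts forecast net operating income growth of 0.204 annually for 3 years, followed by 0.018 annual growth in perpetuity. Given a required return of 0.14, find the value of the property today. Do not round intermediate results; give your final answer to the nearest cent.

$482373.76

D_1 = 44066.40000
D_2 = 53055.94560
D_3 = 63879.35850
Terminal value at year 3: TV = D_3×(1+g_2)/(r−g_2) = 65029.18696/0.122 = 533026.12259
P_0 = D_1/(1+r)^1 + D_2/(1+r)^2 + D_3/(1+r)^3 + TV/(1+r)^3
    = 38654.73684 + 40824.82733 + 43116.74746 + 359777.45014 = 482373.76177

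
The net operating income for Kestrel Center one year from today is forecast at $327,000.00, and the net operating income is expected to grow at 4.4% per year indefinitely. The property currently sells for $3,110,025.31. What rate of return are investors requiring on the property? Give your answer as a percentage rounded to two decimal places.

P = D₁/(r − g) ⇒ r = D₁/P + g = $327,000.0000/$3,110,025.31 + 0.044 = 0.105144 + 0.044 = 0.149144

14.91%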